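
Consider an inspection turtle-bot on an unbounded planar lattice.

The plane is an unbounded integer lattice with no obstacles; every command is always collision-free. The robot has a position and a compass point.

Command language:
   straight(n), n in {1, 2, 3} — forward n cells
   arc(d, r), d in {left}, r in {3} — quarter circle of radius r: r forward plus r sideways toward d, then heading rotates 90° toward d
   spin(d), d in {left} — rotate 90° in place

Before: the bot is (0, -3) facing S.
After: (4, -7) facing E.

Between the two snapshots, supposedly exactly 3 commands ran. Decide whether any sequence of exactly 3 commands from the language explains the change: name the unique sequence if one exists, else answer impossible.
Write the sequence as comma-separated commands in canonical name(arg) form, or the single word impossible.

key: position moved to (4,-7) AND the heading swung to E — translation plus rotation needed
from: (0, -3) facing S
t=1 straight(1) ⇒ (0, -4) facing S
t=2 arc(left, 3) ⇒ (3, -7) facing E
t=3 straight(1) ⇒ (4, -7) facing E
uniquely the one of 125 3-step routes that fits.

straight(1), arc(left, 3), straight(1)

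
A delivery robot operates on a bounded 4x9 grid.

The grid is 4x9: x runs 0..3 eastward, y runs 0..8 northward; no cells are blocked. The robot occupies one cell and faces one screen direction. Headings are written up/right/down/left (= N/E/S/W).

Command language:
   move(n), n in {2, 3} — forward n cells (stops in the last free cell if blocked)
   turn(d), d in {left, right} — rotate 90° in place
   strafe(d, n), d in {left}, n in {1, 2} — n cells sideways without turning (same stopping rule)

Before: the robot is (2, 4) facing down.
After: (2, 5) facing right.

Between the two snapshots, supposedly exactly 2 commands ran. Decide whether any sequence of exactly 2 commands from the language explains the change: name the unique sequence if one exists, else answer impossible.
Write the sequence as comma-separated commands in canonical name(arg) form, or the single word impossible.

key: position moved to (2,5) AND the heading swung to E — translation plus rotation needed
begin: (2, 4) facing down
1. turn(left) → (2, 4) facing right
2. strafe(left, 1) → (2, 5) facing right
no rival 2-sequence matches.

turn(left), strafe(left, 1)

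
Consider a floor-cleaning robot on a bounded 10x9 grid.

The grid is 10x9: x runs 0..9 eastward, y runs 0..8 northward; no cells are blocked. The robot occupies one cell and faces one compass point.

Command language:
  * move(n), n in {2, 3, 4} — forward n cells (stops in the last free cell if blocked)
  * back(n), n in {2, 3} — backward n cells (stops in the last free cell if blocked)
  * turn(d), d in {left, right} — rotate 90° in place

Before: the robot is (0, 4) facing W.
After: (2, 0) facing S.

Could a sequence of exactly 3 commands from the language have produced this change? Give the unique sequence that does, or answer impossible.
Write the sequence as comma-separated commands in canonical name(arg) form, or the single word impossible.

back(2), turn(left), move(4)

key: position moved to (2,0) AND the heading swung to S — translation plus rotation needed
start: (0, 4) facing W
1. back(2) → (2, 4) facing W
2. turn(left) → (2, 4) facing S
3. move(4) → (2, 0) facing S
no other 3-command option fits: unique.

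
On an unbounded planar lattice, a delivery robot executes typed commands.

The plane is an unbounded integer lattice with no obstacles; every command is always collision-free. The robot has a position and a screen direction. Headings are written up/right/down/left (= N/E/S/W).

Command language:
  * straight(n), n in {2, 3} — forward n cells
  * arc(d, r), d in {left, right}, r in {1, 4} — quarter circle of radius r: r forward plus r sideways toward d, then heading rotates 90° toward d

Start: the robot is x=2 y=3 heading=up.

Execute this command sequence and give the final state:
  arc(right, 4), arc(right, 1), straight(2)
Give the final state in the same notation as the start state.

from: x=2 y=3 heading=up
step 1 (arc(right, 4)): x=6 y=7 heading=right
step 2 (arc(right, 1)): x=7 y=6 heading=down
step 3 (straight(2)): x=7 y=4 heading=down

x=7 y=4 heading=down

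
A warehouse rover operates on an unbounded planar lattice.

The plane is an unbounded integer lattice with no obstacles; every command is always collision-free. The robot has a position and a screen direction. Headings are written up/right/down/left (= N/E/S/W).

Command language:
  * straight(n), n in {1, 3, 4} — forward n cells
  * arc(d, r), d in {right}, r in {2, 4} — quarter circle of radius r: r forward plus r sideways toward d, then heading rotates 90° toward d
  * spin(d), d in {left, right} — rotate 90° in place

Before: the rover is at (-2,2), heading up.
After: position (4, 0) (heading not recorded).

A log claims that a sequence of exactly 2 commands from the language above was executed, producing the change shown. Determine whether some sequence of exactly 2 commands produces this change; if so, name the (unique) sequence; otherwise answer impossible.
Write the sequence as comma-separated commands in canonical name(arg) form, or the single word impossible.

arc(right, 2), arc(right, 4)

key: running arc(right, 4) before arc(right, 2) would end elsewhere — order is forced
begin: at (-2,2), heading up
1. arc(right, 2) → at (0,4), heading right
2. arc(right, 4) → at (4,0), heading down
uniquely the one of 49 2-step routes that fits.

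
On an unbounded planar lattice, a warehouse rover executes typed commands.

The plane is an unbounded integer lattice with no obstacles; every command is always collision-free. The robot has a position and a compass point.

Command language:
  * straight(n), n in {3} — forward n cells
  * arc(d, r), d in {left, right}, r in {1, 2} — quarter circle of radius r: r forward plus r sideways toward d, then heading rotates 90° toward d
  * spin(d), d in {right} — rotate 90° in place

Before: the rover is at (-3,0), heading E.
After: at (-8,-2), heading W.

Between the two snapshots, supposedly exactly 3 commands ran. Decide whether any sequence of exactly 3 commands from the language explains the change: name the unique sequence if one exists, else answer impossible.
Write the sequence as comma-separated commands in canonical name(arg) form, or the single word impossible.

spin(right), arc(right, 2), straight(3)

key: running straight(3) before spin(right) would end elsewhere — order is forced
initial: at (-3,0), heading E
t=1 spin(right) ⇒ at (-3,0), heading S
t=2 arc(right, 2) ⇒ at (-5,-2), heading W
t=3 straight(3) ⇒ at (-8,-2), heading W
uniquely the one of 216 3-step routes that fits.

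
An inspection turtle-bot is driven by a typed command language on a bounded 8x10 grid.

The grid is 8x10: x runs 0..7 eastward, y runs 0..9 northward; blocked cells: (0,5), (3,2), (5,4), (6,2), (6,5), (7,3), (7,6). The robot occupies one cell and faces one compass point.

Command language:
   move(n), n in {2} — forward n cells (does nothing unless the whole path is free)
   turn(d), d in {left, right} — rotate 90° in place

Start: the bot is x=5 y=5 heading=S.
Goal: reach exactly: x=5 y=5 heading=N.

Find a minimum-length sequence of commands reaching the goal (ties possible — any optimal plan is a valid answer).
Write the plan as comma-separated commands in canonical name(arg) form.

start: x=5 y=5 heading=S
t=1 turn(left) ⇒ x=5 y=5 heading=E
t=2 turn(left) ⇒ x=5 y=5 heading=N
minimal: 2 command(s), checked below 2.

turn(left), turn(left)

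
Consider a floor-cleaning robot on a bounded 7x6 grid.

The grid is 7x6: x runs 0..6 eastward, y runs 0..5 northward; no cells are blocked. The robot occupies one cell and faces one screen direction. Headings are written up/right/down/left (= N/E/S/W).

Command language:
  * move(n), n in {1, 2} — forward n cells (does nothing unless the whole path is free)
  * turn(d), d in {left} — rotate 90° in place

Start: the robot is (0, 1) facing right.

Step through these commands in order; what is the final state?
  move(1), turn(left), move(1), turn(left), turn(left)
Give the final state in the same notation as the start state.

begin: (0, 1) facing right
[1] after move(1): (1, 1) facing right
[2] after turn(left): (1, 1) facing up
[3] after move(1): (1, 2) facing up
[4] after turn(left): (1, 2) facing left
[5] after turn(left): (1, 2) facing down

(1, 2) facing down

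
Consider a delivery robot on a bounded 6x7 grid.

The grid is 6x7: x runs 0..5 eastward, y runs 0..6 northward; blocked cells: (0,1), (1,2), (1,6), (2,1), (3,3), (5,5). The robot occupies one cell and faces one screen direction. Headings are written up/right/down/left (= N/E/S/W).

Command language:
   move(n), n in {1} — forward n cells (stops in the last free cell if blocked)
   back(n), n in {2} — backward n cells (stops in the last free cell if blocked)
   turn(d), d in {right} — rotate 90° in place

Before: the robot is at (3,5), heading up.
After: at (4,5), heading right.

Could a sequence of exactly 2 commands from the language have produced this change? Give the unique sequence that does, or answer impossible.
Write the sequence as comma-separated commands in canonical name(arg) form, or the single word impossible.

key: order matters: swapping turn(right) and move(1) lands elsewhere
initial: at (3,5), heading up
[1] after turn(right): at (3,5), heading right
[2] after move(1): at (4,5), heading right
no rival 2-sequence matches.

turn(right), move(1)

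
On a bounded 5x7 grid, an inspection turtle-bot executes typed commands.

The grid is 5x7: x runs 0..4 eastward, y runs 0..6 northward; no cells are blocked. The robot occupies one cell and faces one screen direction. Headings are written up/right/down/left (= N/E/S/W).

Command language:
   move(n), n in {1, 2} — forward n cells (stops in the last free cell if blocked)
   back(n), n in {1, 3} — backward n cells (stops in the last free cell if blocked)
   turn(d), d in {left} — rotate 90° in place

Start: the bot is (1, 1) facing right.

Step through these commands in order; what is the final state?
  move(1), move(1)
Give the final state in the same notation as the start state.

(3, 1) facing right

begin: (1, 1) facing right
step 1 (move(1)): (2, 1) facing right
step 2 (move(1)): (3, 1) facing right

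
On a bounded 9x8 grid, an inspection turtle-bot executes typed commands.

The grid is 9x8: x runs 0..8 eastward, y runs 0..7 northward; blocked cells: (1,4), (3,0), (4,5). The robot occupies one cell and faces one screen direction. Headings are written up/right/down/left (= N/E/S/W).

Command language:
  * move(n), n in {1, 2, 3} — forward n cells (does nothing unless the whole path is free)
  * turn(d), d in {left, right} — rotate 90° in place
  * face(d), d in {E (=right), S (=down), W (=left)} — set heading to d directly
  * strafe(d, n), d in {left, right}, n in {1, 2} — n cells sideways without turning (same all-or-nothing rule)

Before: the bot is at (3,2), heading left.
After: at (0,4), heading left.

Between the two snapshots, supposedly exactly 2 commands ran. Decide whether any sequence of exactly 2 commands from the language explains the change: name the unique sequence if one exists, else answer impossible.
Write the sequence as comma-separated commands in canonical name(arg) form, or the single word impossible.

key: order matters: swapping move(3) and strafe(right, 2) lands elsewhere
initial: at (3,2), heading left
[1] after move(3): at (0,2), heading left
[2] after strafe(right, 2): at (0,4), heading left
uniquely the one of 144 2-step routes that fits.

move(3), strafe(right, 2)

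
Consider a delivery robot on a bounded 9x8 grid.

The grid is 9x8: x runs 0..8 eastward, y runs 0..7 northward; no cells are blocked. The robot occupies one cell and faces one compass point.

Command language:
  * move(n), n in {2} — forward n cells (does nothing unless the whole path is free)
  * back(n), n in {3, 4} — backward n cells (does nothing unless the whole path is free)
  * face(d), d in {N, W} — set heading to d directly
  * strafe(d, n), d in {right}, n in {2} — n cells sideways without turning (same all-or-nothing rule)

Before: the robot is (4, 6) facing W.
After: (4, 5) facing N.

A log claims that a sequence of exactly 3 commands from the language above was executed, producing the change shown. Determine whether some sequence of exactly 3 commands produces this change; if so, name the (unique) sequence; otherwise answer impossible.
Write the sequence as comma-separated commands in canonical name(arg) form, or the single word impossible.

face(N), back(3), move(2)

key: cell and facing (now N) both changed — the 3 commands mix motion and turning
start: (4, 6) facing W
t=1 face(N) ⇒ (4, 6) facing N
t=2 back(3) ⇒ (4, 3) facing N
t=3 move(2) ⇒ (4, 5) facing N
no rival 3-sequence matches.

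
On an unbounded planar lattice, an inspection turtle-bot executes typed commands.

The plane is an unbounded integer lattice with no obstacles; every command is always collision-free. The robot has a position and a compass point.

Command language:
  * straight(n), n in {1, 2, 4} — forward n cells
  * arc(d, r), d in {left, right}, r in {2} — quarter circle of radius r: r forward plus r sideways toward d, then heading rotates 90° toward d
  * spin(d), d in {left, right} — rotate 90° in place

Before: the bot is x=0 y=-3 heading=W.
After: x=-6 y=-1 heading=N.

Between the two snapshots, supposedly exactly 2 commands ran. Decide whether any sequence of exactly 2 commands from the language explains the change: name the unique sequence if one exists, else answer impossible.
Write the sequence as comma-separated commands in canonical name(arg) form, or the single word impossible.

straight(4), arc(right, 2)

key: position moved to (-6,-1) AND the heading swung to N — translation plus rotation needed
t0: x=0 y=-3 heading=W
1. straight(4) → x=-4 y=-3 heading=W
2. arc(right, 2) → x=-6 y=-1 heading=N
no rival 2-sequence matches.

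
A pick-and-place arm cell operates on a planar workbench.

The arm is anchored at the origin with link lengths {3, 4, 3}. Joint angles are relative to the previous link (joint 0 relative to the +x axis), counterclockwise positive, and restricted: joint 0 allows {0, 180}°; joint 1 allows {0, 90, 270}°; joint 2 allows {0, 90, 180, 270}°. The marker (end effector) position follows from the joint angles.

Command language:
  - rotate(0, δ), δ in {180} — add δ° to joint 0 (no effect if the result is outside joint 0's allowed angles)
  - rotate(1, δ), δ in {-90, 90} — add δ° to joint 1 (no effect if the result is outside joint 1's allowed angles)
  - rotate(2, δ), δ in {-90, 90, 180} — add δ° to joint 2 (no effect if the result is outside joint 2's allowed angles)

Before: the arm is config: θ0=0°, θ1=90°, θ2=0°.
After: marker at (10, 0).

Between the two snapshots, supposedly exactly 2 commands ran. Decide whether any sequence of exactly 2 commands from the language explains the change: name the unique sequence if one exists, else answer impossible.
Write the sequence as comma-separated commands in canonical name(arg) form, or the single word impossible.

rotate(1, 90), rotate(1, -90)

key: order matters: swapping rotate(1, 90) and rotate(1, -90) lands elsewhere
from: config: θ0=0°, θ1=90°, θ2=0°
step 1 (rotate(1, 90)): config: θ0=0°, θ1=90°, θ2=0°
step 2 (rotate(1, -90)): config: θ0=0°, θ1=0°, θ2=0°
all 36 alternatives checked — unique.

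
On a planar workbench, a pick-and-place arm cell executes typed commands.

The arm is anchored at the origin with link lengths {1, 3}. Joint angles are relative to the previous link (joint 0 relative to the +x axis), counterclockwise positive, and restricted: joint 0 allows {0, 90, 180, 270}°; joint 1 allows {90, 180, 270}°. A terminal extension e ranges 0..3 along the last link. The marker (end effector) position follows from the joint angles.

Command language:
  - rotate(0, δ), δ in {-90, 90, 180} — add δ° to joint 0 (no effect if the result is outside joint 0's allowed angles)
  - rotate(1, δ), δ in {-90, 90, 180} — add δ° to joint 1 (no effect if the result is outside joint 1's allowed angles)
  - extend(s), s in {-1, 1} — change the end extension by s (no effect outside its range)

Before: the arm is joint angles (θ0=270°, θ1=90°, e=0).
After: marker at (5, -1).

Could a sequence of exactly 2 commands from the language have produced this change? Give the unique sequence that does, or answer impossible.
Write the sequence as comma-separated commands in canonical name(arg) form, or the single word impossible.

extend(1), extend(1)

t0: joint angles (θ0=270°, θ1=90°, e=0)
step 1 (extend(1)): joint angles (θ0=270°, θ1=90°, e=1)
step 2 (extend(1)): joint angles (θ0=270°, θ1=90°, e=2)
all 64 alternatives checked — unique.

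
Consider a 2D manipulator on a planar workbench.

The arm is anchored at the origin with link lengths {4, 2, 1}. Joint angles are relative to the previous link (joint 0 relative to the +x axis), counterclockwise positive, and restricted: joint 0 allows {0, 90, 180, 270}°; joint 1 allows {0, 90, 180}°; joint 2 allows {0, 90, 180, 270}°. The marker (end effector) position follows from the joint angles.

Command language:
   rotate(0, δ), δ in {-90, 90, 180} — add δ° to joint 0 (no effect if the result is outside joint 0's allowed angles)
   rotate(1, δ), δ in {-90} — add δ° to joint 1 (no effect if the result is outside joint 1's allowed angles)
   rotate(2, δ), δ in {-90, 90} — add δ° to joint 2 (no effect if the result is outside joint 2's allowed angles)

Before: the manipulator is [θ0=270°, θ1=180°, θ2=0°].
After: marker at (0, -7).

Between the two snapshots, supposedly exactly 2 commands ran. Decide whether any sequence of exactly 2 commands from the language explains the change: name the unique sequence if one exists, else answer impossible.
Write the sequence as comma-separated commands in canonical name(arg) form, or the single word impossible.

initial: [θ0=270°, θ1=180°, θ2=0°]
step 1 (rotate(1, -90)): [θ0=270°, θ1=90°, θ2=0°]
step 2 (rotate(1, -90)): [θ0=270°, θ1=0°, θ2=0°]
no rival 2-sequence matches.

rotate(1, -90), rotate(1, -90)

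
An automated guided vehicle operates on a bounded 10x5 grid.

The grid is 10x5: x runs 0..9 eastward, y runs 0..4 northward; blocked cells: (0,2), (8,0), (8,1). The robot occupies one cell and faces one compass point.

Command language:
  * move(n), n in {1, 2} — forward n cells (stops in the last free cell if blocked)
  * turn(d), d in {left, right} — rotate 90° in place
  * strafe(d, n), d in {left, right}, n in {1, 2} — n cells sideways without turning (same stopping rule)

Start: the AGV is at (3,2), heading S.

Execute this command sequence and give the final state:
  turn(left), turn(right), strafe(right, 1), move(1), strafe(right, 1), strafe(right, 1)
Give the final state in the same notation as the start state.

at (0,1), heading S

begin: at (3,2), heading S
step 1 (turn(left)): at (3,2), heading E
step 2 (turn(right)): at (3,2), heading S
step 3 (strafe(right, 1)): at (2,2), heading S
step 4 (move(1)): at (2,1), heading S
step 5 (strafe(right, 1)): at (1,1), heading S
step 6 (strafe(right, 1)): at (0,1), heading S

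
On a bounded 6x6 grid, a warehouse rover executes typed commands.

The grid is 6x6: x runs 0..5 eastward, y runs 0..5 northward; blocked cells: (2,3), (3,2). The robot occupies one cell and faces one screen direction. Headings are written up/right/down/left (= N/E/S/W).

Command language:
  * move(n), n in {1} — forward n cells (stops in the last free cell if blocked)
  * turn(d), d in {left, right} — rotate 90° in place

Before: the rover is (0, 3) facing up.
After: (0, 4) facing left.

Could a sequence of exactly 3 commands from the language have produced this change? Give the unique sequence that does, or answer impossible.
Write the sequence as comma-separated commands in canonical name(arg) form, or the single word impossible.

move(1), turn(left), move(1)

key: position moved to (0,4) AND the heading swung to W — translation plus rotation needed
begin: (0, 3) facing up
[1] after move(1): (0, 4) facing up
[2] after turn(left): (0, 4) facing left
[3] after move(1): (0, 4) facing left
no rival 3-sequence matches.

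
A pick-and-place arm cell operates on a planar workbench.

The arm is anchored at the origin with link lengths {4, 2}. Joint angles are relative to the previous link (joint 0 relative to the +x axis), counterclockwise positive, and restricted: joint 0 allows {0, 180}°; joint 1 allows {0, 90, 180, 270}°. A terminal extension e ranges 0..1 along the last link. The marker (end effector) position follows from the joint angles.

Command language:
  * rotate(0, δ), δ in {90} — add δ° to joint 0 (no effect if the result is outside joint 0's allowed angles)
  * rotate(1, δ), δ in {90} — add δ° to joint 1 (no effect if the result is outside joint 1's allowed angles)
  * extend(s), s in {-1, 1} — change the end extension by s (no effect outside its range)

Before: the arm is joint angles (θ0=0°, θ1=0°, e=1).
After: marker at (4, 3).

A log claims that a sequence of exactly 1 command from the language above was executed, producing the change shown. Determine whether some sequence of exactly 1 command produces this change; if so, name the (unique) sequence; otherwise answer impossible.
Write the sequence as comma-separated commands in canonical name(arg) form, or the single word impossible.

begin: joint angles (θ0=0°, θ1=0°, e=1)
t=1 rotate(1, 90) ⇒ joint angles (θ0=0°, θ1=90°, e=1)
no other 1-command option fits: unique.

rotate(1, 90)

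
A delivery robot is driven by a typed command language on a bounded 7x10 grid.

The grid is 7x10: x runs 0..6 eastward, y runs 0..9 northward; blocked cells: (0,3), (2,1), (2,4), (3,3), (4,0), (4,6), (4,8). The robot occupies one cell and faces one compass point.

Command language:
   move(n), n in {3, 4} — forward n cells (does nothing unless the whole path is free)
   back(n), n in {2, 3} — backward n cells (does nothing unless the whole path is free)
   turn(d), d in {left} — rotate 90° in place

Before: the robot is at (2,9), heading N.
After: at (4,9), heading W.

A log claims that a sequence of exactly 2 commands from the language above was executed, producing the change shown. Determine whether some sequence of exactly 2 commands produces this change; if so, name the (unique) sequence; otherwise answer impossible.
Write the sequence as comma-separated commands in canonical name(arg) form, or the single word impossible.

turn(left), back(2)

key: cell and facing (now W) both changed — the 2 commands mix motion and turning
begin: at (2,9), heading N
t=1 turn(left) ⇒ at (2,9), heading W
t=2 back(2) ⇒ at (4,9), heading W
no rival 2-sequence matches.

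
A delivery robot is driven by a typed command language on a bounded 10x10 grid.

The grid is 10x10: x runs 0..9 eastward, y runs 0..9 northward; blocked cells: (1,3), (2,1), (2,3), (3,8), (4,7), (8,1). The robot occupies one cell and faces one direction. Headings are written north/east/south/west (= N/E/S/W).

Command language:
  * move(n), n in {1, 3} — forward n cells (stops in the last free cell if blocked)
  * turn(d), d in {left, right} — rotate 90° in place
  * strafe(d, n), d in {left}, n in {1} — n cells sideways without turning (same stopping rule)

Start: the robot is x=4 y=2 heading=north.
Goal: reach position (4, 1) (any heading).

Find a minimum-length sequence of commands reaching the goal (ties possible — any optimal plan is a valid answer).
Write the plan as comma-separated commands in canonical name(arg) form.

from: x=4 y=2 heading=north
step 1 (turn(left)): x=4 y=2 heading=west
step 2 (strafe(left, 1)): x=4 y=1 heading=west
shorter routes all fall short; 2 is best.

turn(left), strafe(left, 1)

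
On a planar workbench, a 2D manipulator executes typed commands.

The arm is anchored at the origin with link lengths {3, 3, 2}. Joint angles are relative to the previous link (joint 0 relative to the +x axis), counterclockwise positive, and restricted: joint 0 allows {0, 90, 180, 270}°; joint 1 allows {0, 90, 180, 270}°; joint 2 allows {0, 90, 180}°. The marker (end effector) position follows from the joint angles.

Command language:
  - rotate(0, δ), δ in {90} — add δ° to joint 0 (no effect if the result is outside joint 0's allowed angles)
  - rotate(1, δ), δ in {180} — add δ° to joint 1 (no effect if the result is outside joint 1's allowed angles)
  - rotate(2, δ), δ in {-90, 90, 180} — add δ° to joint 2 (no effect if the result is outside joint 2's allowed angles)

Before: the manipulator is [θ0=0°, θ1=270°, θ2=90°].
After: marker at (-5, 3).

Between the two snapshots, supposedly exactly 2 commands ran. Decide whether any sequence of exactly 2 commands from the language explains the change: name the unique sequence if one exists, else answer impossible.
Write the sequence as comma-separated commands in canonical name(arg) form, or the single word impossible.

rotate(0, 90), rotate(0, 90)

t0: [θ0=0°, θ1=270°, θ2=90°]
t=1 rotate(0, 90) ⇒ [θ0=90°, θ1=270°, θ2=90°]
t=2 rotate(0, 90) ⇒ [θ0=180°, θ1=270°, θ2=90°]
uniquely the one of 25 2-step routes that fits.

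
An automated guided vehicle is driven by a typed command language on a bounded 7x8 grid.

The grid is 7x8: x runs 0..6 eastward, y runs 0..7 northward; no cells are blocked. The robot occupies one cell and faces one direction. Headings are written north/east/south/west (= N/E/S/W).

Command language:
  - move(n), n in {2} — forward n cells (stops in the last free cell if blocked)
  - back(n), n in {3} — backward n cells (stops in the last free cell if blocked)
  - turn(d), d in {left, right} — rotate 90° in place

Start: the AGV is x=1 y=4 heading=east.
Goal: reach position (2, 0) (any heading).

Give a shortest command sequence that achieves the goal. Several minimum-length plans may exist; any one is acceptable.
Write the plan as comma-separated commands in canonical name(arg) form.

t0: x=1 y=4 heading=east
t=1 back(3) ⇒ x=0 y=4 heading=east
t=2 move(2) ⇒ x=2 y=4 heading=east
t=3 turn(right) ⇒ x=2 y=4 heading=south
t=4 move(2) ⇒ x=2 y=2 heading=south
t=5 move(2) ⇒ x=2 y=0 heading=south
minimal: 5 command(s), checked below 5.

back(3), move(2), turn(right), move(2), move(2)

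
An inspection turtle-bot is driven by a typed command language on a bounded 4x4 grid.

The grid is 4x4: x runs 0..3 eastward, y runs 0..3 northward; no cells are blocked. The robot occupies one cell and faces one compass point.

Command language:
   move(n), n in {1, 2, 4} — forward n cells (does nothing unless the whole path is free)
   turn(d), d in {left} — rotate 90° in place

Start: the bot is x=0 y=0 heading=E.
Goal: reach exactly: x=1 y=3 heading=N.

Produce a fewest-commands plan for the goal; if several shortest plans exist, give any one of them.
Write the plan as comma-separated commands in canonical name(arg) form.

begin: x=0 y=0 heading=E
[1] after move(1): x=1 y=0 heading=E
[2] after turn(left): x=1 y=0 heading=N
[3] after move(1): x=1 y=1 heading=N
[4] after move(2): x=1 y=3 heading=N
no 3-step plan works, so 4 is optimal.

move(1), turn(left), move(1), move(2)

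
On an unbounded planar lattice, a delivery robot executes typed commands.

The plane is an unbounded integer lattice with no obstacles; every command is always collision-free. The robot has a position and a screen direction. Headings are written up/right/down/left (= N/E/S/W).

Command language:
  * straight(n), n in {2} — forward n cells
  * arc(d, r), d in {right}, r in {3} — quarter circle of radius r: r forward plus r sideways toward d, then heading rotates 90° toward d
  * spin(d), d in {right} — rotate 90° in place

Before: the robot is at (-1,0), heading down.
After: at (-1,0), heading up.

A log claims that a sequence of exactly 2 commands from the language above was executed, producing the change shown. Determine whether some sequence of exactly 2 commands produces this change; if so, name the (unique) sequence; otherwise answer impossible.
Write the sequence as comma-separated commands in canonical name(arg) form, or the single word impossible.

key: parked at (-1,0) the whole time — nothing moves the robot
t0: at (-1,0), heading down
t=1 spin(right) ⇒ at (-1,0), heading left
t=2 spin(right) ⇒ at (-1,0), heading up
uniquely the one of 9 2-step routes that fits.

spin(right), spin(right)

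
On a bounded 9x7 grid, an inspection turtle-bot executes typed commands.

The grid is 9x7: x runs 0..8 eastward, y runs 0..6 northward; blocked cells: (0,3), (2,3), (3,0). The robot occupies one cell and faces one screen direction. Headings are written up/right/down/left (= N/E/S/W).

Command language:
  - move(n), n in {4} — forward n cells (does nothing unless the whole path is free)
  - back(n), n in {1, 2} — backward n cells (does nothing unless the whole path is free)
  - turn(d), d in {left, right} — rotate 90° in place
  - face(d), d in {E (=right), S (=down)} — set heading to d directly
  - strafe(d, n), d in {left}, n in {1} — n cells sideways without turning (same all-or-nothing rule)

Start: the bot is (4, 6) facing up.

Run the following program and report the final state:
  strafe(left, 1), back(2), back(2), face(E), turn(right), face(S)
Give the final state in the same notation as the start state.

t0: (4, 6) facing up
[1] after strafe(left, 1): (3, 6) facing up
[2] after back(2): (3, 4) facing up
[3] after back(2): (3, 2) facing up
[4] after face(E): (3, 2) facing right
[5] after turn(right): (3, 2) facing down
[6] after face(S): (3, 2) facing down

(3, 2) facing down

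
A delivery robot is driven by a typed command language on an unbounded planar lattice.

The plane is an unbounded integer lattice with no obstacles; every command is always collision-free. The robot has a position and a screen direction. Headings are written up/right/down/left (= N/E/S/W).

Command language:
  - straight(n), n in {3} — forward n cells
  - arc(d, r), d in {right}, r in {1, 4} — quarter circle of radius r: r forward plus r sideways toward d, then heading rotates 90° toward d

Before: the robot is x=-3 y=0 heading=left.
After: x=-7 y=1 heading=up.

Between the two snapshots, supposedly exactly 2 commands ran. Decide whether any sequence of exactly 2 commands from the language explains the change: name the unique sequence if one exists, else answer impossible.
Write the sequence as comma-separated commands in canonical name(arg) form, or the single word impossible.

straight(3), arc(right, 1)

key: position moved to (-7,1) AND the heading swung to N — translation plus rotation needed
begin: x=-3 y=0 heading=left
1. straight(3) → x=-6 y=0 heading=left
2. arc(right, 1) → x=-7 y=1 heading=up
all 9 alternatives checked — unique.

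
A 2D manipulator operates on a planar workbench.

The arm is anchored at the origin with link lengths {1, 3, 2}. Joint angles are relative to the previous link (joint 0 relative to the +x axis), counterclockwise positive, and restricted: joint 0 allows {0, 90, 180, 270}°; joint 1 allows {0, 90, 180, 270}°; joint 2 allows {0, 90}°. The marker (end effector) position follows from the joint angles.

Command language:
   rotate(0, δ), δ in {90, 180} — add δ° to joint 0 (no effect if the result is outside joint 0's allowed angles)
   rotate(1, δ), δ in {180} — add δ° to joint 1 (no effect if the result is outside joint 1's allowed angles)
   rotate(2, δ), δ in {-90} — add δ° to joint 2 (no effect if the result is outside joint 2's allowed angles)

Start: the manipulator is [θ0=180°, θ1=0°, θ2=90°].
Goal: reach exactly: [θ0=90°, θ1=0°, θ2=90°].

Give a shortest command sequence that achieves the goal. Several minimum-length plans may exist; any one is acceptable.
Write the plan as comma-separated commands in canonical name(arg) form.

from: [θ0=180°, θ1=0°, θ2=90°]
[1] after rotate(0, 90): [θ0=270°, θ1=0°, θ2=90°]
[2] after rotate(0, 180): [θ0=90°, θ1=0°, θ2=90°]
nothing shorter than 2 reaches the goal.

rotate(0, 90), rotate(0, 180)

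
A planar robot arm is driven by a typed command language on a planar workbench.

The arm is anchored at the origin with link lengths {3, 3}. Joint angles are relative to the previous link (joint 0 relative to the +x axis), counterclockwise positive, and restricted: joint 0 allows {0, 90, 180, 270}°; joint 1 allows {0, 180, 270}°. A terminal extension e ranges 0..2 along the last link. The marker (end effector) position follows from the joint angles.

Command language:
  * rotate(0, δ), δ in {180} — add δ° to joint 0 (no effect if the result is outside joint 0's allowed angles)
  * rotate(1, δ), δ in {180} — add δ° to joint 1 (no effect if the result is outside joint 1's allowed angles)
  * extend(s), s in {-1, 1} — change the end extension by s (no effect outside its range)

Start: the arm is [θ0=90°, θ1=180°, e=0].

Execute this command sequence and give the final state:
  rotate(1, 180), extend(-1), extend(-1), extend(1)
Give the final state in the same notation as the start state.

start: [θ0=90°, θ1=180°, e=0]
t=1 rotate(1, 180) ⇒ [θ0=90°, θ1=0°, e=0]
t=2 extend(-1) ⇒ [θ0=90°, θ1=0°, e=0]
t=3 extend(-1) ⇒ [θ0=90°, θ1=0°, e=0]
t=4 extend(1) ⇒ [θ0=90°, θ1=0°, e=1]

[θ0=90°, θ1=0°, e=1]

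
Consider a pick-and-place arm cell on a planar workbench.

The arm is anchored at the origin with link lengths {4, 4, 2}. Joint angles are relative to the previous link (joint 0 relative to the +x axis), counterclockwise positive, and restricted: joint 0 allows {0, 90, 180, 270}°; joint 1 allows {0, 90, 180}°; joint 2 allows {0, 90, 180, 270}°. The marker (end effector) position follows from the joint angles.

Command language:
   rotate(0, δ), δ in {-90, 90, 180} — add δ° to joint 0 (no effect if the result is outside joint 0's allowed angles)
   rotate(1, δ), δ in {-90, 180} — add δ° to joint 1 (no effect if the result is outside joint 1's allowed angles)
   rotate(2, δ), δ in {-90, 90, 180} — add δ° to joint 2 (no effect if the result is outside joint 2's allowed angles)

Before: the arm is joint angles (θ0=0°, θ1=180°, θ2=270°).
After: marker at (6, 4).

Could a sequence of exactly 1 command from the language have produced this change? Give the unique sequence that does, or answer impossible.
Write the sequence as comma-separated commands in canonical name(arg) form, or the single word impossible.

from: joint angles (θ0=0°, θ1=180°, θ2=270°)
1. rotate(1, -90) → joint angles (θ0=0°, θ1=90°, θ2=270°)
all 8 alternatives checked — unique.

rotate(1, -90)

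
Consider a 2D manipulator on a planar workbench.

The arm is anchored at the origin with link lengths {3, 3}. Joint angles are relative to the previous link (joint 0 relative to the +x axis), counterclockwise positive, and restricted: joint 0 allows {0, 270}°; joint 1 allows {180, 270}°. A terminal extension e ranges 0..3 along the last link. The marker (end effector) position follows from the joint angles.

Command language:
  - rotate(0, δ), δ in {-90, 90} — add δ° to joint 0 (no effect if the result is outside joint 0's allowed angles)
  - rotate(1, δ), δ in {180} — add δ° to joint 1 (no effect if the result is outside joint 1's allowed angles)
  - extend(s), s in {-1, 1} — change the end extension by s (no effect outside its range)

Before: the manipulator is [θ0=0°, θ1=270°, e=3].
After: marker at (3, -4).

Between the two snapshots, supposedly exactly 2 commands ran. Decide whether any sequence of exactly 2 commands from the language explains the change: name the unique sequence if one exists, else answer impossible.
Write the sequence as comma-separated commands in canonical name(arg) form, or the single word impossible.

from: [θ0=0°, θ1=270°, e=3]
step 1 (extend(-1)): [θ0=0°, θ1=270°, e=2]
step 2 (extend(-1)): [θ0=0°, θ1=270°, e=1]
uniquely the one of 25 2-step routes that fits.

extend(-1), extend(-1)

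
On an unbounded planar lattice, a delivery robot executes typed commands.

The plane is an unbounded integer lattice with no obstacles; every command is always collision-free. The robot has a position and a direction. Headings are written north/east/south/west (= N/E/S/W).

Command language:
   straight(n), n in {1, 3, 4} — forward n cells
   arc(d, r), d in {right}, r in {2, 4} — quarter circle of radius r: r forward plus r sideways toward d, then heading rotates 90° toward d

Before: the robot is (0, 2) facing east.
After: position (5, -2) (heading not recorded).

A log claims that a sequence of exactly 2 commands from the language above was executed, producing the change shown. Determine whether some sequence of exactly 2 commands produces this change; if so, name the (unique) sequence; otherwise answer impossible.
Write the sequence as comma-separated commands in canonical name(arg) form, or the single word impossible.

key: order matters: swapping straight(1) and arc(right, 4) lands elsewhere
start: (0, 2) facing east
[1] after straight(1): (1, 2) facing east
[2] after arc(right, 4): (5, -2) facing south
no rival 2-sequence matches.

straight(1), arc(right, 4)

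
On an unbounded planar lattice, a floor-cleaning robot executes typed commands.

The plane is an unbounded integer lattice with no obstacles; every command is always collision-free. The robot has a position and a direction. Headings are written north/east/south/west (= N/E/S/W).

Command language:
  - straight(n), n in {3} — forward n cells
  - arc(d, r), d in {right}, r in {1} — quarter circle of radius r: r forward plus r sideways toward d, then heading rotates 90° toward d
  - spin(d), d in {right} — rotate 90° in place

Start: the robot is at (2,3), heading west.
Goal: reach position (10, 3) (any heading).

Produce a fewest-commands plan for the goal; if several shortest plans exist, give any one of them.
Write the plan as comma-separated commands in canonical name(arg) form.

from: at (2,3), heading west
[1] after spin(right): at (2,3), heading north
[2] after arc(right, 1): at (3,4), heading east
[3] after straight(3): at (6,4), heading east
[4] after straight(3): at (9,4), heading east
[5] after arc(right, 1): at (10,3), heading south
shorter routes all fall short; 5 is best.

spin(right), arc(right, 1), straight(3), straight(3), arc(right, 1)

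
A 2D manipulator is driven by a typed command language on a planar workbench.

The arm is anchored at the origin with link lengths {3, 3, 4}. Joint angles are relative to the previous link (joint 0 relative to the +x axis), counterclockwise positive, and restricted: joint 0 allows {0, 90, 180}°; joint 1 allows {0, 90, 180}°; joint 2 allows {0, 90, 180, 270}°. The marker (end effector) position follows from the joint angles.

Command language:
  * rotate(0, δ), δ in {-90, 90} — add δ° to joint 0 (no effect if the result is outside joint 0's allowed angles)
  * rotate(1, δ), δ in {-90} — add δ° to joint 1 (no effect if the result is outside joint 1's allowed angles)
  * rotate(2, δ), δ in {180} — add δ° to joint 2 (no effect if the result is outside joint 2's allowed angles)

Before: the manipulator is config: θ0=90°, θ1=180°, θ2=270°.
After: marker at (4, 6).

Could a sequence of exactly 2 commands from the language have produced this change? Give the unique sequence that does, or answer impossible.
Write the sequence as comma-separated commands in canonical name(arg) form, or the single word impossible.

rotate(1, -90), rotate(1, -90)

t0: config: θ0=90°, θ1=180°, θ2=270°
step 1 (rotate(1, -90)): config: θ0=90°, θ1=90°, θ2=270°
step 2 (rotate(1, -90)): config: θ0=90°, θ1=0°, θ2=270°
no rival 2-sequence matches.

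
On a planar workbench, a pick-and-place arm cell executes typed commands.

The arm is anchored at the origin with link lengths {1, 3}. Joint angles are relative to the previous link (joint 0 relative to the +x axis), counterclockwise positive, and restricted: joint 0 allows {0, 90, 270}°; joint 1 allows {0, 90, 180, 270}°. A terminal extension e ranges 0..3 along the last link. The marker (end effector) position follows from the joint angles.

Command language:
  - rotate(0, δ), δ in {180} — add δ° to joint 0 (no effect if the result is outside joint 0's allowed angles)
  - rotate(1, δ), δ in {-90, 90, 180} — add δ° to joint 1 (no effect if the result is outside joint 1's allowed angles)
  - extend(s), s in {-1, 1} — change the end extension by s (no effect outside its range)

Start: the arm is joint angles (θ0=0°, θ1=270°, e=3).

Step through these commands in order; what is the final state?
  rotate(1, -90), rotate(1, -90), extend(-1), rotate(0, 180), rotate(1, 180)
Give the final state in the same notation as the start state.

joint angles (θ0=0°, θ1=270°, e=2)

begin: joint angles (θ0=0°, θ1=270°, e=3)
[1] after rotate(1, -90): joint angles (θ0=0°, θ1=180°, e=3)
[2] after rotate(1, -90): joint angles (θ0=0°, θ1=90°, e=3)
[3] after extend(-1): joint angles (θ0=0°, θ1=90°, e=2)
[4] after rotate(0, 180): joint angles (θ0=0°, θ1=90°, e=2)
[5] after rotate(1, 180): joint angles (θ0=0°, θ1=270°, e=2)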